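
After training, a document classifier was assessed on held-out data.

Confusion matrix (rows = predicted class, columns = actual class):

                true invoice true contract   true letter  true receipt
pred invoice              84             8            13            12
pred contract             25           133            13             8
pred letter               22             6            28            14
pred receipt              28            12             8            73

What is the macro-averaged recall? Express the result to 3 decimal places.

0.625

Per-class recall (TP/(TP+FN)):
  invoice: TP=84, FN=25+22+28=75 → 84/159 = 0.5283
  contract: TP=133, FN=8+6+12=26 → 133/159 = 0.8365
  letter: TP=28, FN=13+13+8=34 → 28/62 = 0.4516
  receipt: TP=73, FN=12+8+14=34 → 73/107 = 0.6822
Macro-recall = mean = (0.5283 + 0.8365 + 0.4516 + 0.6822) / 4 = 0.625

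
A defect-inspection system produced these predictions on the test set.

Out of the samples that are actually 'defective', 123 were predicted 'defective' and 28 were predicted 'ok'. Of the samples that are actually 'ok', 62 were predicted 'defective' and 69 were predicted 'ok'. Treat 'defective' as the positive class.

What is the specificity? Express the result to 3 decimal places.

0.527

Specificity = TN/(TN+FP) = 69/(69+62) = 0.527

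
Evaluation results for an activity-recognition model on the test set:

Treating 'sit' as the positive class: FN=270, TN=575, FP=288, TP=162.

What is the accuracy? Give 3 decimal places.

0.569

Accuracy = (TP+TN)/N = (162+575)/1295 = 0.569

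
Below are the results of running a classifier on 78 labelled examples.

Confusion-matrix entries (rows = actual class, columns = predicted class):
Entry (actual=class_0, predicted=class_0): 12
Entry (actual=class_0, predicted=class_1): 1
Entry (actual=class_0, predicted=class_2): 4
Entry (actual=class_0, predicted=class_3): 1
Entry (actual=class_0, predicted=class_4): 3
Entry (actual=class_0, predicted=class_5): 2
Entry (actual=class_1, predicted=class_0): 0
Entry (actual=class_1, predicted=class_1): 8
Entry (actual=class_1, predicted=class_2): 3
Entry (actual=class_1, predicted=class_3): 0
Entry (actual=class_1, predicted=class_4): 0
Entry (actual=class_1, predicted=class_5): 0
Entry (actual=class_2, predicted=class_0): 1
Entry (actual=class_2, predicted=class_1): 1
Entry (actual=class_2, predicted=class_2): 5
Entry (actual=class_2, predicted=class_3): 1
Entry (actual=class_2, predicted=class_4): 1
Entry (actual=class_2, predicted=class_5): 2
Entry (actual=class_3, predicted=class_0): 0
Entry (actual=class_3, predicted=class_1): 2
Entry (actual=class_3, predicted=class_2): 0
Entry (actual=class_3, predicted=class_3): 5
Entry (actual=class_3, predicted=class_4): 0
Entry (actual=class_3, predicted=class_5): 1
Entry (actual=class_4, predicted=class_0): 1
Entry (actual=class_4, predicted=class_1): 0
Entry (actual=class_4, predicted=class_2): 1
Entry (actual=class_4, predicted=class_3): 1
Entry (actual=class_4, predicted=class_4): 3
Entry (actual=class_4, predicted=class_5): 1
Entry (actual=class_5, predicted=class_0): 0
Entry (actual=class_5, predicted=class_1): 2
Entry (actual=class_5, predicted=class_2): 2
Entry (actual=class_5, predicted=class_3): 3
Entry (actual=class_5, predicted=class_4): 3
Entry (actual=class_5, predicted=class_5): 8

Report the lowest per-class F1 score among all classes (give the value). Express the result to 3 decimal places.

Per-class F1 score (2·TP/(2·TP+FP+FN)):
  class_0: TP=12, FP=0+1+0+1+0=2, FN=1+4+1+3+2=11 → 24/37 = 0.6486
  class_1: TP=8, FP=1+1+2+0+2=6, FN=0+3+0+0+0=3 → 16/25 = 0.6400
  class_2: TP=5, FP=4+3+0+1+2=10, FN=1+1+1+1+2=6 → 10/26 = 0.3846
  class_3: TP=5, FP=1+0+1+1+3=6, FN=0+2+0+0+1=3 → 10/19 = 0.5263
  class_4: TP=3, FP=3+0+1+0+3=7, FN=1+0+1+1+1=4 → 6/17 = 0.3529
  class_5: TP=8, FP=2+0+2+1+1=6, FN=0+2+2+3+3=10 → 16/32 = 0.5000
Lowest is class 'class_4' with F1 score = 0.353.

0.353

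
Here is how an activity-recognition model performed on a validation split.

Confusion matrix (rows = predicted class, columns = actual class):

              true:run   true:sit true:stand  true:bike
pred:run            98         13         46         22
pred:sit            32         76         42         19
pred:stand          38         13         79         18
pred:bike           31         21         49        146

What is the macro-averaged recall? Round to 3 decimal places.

0.547

Per-class recall (TP/(TP+FN)):
  run: TP=98, FN=32+38+31=101 → 98/199 = 0.4925
  sit: TP=76, FN=13+13+21=47 → 76/123 = 0.6179
  stand: TP=79, FN=46+42+49=137 → 79/216 = 0.3657
  bike: TP=146, FN=22+19+18=59 → 146/205 = 0.7122
Macro-recall = mean = (0.4925 + 0.6179 + 0.3657 + 0.7122) / 4 = 0.547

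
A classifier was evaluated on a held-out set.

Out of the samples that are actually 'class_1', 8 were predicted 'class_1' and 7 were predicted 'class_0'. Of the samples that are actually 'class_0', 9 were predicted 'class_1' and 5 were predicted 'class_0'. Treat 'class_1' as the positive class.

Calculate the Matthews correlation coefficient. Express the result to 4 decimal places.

-0.1111

MCC = (TP·TN − FP·FN) / √((TP+FP)(TP+FN)(TN+FP)(TN+FN))
Numerator = 8·5 − 9·7 = -23
Denominator = √(17·15·14·12) = √42840 = 206.9783
MCC = -23 / 206.9783 = -0.1111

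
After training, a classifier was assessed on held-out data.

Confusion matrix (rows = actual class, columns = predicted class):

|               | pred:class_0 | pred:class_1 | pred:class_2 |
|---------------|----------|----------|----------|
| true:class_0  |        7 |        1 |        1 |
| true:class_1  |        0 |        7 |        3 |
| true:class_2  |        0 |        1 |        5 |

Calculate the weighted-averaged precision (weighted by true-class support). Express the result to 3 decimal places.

0.804

Per-class precision (TP/(TP+FP)):
  class_0: TP=7, FP=0+0=0 → 7/7 = 1.0000
  class_1: TP=7, FP=1+1=2 → 7/9 = 0.7778
  class_2: TP=5, FP=1+3=4 → 5/9 = 0.5556
Weighted-precision = Σ (supportᵢ/N)·precisionᵢ with N=25: (9/25)·1.0000 + (10/25)·0.7778 + (6/25)·0.5556 = 0.804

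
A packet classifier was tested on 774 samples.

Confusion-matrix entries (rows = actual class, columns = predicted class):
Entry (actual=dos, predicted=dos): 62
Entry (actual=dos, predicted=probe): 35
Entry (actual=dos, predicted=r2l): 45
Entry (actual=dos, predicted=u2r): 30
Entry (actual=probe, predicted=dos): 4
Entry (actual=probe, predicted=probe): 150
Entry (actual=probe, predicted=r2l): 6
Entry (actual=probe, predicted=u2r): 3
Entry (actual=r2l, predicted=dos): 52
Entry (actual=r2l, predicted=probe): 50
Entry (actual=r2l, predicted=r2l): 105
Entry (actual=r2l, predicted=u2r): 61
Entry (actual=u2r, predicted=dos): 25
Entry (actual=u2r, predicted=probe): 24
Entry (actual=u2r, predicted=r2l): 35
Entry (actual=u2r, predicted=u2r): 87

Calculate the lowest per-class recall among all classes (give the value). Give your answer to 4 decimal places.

Per-class recall (TP/(TP+FN)):
  dos: TP=62, FN=35+45+30=110 → 62/172 = 0.36047
  probe: TP=150, FN=4+6+3=13 → 150/163 = 0.92025
  r2l: TP=105, FN=52+50+61=163 → 105/268 = 0.39179
  u2r: TP=87, FN=25+24+35=84 → 87/171 = 0.50877
Lowest is class 'dos' with recall = 0.3605.

0.3605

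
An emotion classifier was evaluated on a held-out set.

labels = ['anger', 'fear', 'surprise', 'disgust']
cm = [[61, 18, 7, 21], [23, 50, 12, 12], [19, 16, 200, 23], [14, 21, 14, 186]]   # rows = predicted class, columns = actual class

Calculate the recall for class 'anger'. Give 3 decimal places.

One-vs-rest for 'anger': TP = diagonal; FP = other classes predicted 'anger'; FN = 'anger' predicted as other.
recall = TP/(TP+FN).
anger: TP=61, FN=23+19+14=56 → 61/117 = 0.5214

0.521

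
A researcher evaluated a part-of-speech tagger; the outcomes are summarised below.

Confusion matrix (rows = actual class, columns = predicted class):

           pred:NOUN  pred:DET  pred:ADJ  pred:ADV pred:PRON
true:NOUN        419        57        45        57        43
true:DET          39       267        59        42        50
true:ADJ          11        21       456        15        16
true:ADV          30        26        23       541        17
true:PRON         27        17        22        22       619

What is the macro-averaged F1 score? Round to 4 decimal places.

Per-class F1 score (2·TP/(2·TP+FP+FN)):
  NOUN: TP=419, FP=39+11+30+27=107, FN=57+45+57+43=202 → 838/1147 = 0.73060
  DET: TP=267, FP=57+21+26+17=121, FN=39+59+42+50=190 → 534/845 = 0.63195
  ADJ: TP=456, FP=45+59+23+22=149, FN=11+21+15+16=63 → 912/1124 = 0.81139
  ADV: TP=541, FP=57+42+15+22=136, FN=30+26+23+17=96 → 1082/1314 = 0.82344
  PRON: TP=619, FP=43+50+16+17=126, FN=27+17+22+22=88 → 1238/1452 = 0.85262
Macro-F1 score = mean = (0.73060 + 0.63195 + 0.81139 + 0.82344 + 0.85262) / 5 = 0.7700

0.7700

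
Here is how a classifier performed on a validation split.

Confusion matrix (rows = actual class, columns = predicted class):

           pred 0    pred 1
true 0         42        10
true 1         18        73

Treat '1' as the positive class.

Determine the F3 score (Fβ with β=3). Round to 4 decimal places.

0.8093

Fβ = (1+β²)·TP / ((1+β²)·TP + β²·FN + FP), with β²=9
= 10·73 / (10·73 + 9·18 + 10) = 0.8093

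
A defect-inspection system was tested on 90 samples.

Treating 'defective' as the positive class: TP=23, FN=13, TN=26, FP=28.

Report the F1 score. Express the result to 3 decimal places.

0.529

Precision = TP/(TP+FP) = 23/51 = 0.4510
Recall = TP/(TP+FN) = 23/36 = 0.6389
F1 = 2·TP/(2·TP+FP+FN) = 46/87 = 0.529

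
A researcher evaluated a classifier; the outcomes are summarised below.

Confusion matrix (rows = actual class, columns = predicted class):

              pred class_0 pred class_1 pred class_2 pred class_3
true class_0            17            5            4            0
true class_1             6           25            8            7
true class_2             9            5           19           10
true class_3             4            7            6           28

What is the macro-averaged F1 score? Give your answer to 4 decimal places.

Per-class F1 score (2·TP/(2·TP+FP+FN)):
  class_0: TP=17, FP=6+9+4=19, FN=5+4+0=9 → 34/62 = 0.54839
  class_1: TP=25, FP=5+5+7=17, FN=6+8+7=21 → 50/88 = 0.56818
  class_2: TP=19, FP=4+8+6=18, FN=9+5+10=24 → 38/80 = 0.47500
  class_3: TP=28, FP=0+7+10=17, FN=4+7+6=17 → 56/90 = 0.62222
Macro-F1 score = mean = (0.54839 + 0.56818 + 0.47500 + 0.62222) / 4 = 0.5534

0.5534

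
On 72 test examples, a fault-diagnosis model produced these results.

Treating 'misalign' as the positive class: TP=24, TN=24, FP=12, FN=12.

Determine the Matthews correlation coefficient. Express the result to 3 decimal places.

0.333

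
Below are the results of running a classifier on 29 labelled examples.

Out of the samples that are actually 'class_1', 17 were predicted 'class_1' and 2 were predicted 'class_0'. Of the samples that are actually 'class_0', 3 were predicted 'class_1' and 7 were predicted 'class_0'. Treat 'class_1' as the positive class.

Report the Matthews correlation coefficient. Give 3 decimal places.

0.611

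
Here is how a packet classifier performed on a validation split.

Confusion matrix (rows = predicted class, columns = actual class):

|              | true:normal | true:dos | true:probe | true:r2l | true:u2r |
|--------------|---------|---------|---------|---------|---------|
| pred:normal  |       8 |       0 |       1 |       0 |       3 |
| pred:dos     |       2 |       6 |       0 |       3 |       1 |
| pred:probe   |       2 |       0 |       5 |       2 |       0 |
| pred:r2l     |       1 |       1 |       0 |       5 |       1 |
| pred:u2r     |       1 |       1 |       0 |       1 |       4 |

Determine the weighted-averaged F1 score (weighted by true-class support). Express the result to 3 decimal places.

0.577

Per-class F1 score (2·TP/(2·TP+FP+FN)):
  normal: TP=8, FP=0+1+0+3=4, FN=2+2+1+1=6 → 16/26 = 0.6154
  dos: TP=6, FP=2+0+3+1=6, FN=0+0+1+1=2 → 12/20 = 0.6000
  probe: TP=5, FP=2+0+2+0=4, FN=1+0+0+0=1 → 10/15 = 0.6667
  r2l: TP=5, FP=1+1+0+1=3, FN=0+3+2+1=6 → 10/19 = 0.5263
  u2r: TP=4, FP=1+1+0+1=3, FN=3+1+0+1=5 → 8/16 = 0.5000
Weighted-F1 score = Σ (supportᵢ/N)·F1 scoreᵢ with N=48: (14/48)·0.6154 + (8/48)·0.6000 + (6/48)·0.6667 + (11/48)·0.5263 + (9/48)·0.5000 = 0.577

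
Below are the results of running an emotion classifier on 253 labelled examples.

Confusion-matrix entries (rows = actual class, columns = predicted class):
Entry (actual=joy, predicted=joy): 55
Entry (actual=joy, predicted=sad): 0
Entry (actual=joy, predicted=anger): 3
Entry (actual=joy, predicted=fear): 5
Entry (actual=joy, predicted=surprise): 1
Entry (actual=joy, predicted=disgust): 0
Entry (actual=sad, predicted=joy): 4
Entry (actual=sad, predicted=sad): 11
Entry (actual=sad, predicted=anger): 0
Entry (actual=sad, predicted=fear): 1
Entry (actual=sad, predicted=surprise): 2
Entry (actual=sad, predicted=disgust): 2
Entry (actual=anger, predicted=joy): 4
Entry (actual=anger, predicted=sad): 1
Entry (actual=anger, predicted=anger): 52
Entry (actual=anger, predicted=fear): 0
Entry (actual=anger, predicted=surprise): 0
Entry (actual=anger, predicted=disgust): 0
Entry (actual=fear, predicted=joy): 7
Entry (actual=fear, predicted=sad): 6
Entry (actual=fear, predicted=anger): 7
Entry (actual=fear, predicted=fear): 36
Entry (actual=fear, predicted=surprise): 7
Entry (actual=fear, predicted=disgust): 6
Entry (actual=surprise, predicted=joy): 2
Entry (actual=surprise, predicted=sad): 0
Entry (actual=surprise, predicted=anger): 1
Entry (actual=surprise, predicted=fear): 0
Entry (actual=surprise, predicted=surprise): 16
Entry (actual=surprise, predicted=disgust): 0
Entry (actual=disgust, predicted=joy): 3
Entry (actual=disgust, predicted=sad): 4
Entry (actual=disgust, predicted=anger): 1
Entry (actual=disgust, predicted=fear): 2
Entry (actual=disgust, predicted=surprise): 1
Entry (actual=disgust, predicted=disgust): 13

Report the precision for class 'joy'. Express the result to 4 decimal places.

0.7333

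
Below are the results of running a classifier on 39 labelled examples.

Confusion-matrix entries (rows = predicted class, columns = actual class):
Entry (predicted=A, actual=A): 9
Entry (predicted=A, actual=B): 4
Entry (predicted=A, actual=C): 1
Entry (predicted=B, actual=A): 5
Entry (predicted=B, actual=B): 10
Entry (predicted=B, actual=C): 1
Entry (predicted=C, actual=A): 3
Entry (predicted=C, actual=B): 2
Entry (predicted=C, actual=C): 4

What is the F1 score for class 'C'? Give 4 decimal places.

0.5333

One-vs-rest for 'C': TP = diagonal; FP = other classes predicted 'C'; FN = 'C' predicted as other.
F1 score = 2·TP/(2·TP+FP+FN).
C: TP=4, FP=3+2=5, FN=1+1=2 → 8/15 = 0.53333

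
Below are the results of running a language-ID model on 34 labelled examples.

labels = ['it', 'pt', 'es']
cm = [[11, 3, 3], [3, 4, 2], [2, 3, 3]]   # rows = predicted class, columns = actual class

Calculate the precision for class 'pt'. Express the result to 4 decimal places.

0.4444

Take TP from the diagonal, FP from the rest of the 'pt' prediction marginal, FN from the rest of the 'pt' actual marginal.
precision = TP/(TP+FP).
pt: TP=4, FP=3+2=5 → 4/9 = 0.44444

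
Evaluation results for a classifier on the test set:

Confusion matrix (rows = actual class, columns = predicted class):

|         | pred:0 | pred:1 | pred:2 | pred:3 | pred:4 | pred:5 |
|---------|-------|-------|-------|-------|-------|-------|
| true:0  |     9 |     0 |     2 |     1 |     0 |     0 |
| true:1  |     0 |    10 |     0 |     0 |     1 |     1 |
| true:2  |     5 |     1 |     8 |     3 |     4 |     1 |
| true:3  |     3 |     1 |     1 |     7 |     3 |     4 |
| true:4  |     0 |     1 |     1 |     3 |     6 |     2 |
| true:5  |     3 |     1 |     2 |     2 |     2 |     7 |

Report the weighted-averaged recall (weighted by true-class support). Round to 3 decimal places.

0.495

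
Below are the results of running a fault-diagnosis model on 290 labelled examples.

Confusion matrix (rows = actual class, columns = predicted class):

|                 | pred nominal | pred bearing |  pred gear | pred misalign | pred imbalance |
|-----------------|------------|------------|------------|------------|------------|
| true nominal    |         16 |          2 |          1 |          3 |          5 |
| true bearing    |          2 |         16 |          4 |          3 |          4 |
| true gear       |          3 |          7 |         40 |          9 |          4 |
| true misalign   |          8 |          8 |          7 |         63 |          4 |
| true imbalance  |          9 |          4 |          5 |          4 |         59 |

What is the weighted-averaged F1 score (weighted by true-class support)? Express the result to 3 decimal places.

0.676

Per-class F1 score (2·TP/(2·TP+FP+FN)):
  nominal: TP=16, FP=2+3+8+9=22, FN=2+1+3+5=11 → 32/65 = 0.4923
  bearing: TP=16, FP=2+7+8+4=21, FN=2+4+3+4=13 → 32/66 = 0.4848
  gear: TP=40, FP=1+4+7+5=17, FN=3+7+9+4=23 → 80/120 = 0.6667
  misalign: TP=63, FP=3+3+9+4=19, FN=8+8+7+4=27 → 126/172 = 0.7326
  imbalance: TP=59, FP=5+4+4+4=17, FN=9+4+5+4=22 → 118/157 = 0.7516
Weighted-F1 score = Σ (supportᵢ/N)·F1 scoreᵢ with N=290: (27/290)·0.4923 + (29/290)·0.4848 + (63/290)·0.6667 + (90/290)·0.7326 + (81/290)·0.7516 = 0.676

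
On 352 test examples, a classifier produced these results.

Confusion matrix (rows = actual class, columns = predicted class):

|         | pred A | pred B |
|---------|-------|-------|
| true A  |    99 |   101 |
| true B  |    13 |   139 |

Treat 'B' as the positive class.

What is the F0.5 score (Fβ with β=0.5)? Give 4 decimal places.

Fβ = (1+β²)·TP / ((1+β²)·TP + β²·FN + FP), with β²=1/4
= 1.25·139 / (1.25·139 + 0.25·13 + 101) = 0.6250

0.6250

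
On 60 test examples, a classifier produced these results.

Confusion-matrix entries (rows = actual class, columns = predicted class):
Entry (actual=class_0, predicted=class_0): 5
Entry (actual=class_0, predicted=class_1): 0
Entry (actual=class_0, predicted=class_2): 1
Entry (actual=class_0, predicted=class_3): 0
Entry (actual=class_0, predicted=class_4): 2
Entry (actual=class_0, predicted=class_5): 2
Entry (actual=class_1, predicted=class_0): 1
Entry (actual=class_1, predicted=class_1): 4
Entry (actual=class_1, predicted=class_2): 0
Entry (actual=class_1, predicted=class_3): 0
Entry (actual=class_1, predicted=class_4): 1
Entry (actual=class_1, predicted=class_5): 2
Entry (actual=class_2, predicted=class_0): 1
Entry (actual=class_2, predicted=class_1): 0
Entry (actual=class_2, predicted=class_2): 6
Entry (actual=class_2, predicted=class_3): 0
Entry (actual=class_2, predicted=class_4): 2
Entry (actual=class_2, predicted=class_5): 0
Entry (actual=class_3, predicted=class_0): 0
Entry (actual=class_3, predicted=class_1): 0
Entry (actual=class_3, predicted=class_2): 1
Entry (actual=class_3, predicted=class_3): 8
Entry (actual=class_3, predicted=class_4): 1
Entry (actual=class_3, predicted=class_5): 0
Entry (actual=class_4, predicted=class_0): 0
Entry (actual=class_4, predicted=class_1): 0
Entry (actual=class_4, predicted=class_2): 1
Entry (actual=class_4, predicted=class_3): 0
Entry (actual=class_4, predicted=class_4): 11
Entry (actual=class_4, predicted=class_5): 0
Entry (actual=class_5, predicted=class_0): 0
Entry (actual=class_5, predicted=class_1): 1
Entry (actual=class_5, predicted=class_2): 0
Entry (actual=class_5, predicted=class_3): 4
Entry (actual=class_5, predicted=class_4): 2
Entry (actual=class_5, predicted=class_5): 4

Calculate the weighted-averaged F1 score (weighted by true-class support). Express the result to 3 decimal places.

0.620

Per-class F1 score (2·TP/(2·TP+FP+FN)):
  class_0: TP=5, FP=1+1+0+0+0=2, FN=0+1+0+2+2=5 → 10/17 = 0.5882
  class_1: TP=4, FP=0+0+0+0+1=1, FN=1+0+0+1+2=4 → 8/13 = 0.6154
  class_2: TP=6, FP=1+0+1+1+0=3, FN=1+0+0+2+0=3 → 12/18 = 0.6667
  class_3: TP=8, FP=0+0+0+0+4=4, FN=0+0+1+1+0=2 → 16/22 = 0.7273
  class_4: TP=11, FP=2+1+2+1+2=8, FN=0+0+1+0+0=1 → 22/31 = 0.7097
  class_5: TP=4, FP=2+2+0+0+0=4, FN=0+1+0+4+2=7 → 8/19 = 0.4211
Weighted-F1 score = Σ (supportᵢ/N)·F1 scoreᵢ with N=60: (10/60)·0.5882 + (8/60)·0.6154 + (9/60)·0.6667 + (10/60)·0.7273 + (12/60)·0.7097 + (11/60)·0.4211 = 0.620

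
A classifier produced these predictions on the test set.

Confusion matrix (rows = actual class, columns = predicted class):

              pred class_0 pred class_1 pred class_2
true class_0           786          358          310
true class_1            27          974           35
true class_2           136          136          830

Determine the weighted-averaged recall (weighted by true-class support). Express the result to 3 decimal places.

Per-class recall (TP/(TP+FN)):
  class_0: TP=786, FN=358+310=668 → 786/1454 = 0.5406
  class_1: TP=974, FN=27+35=62 → 974/1036 = 0.9402
  class_2: TP=830, FN=136+136=272 → 830/1102 = 0.7532
Weighted-recall = Σ (supportᵢ/N)·recallᵢ with N=3592: (1454/3592)·0.5406 + (1036/3592)·0.9402 + (1102/3592)·0.7532 = 0.721

0.721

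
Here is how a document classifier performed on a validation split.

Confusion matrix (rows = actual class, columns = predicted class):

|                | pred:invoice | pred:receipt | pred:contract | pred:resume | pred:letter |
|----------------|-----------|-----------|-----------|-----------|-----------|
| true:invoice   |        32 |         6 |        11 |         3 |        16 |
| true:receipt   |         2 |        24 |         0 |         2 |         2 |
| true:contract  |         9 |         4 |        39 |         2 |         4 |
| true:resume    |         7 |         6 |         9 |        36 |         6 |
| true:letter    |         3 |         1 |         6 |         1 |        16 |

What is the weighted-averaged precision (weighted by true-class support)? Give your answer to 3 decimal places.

Per-class precision (TP/(TP+FP)):
  invoice: TP=32, FP=2+9+7+3=21 → 32/53 = 0.6038
  receipt: TP=24, FP=6+4+6+1=17 → 24/41 = 0.5854
  contract: TP=39, FP=11+0+9+6=26 → 39/65 = 0.6000
  resume: TP=36, FP=3+2+2+1=8 → 36/44 = 0.8182
  letter: TP=16, FP=16+2+4+6=28 → 16/44 = 0.3636
Weighted-precision = Σ (supportᵢ/N)·precisionᵢ with N=247: (68/247)·0.6038 + (30/247)·0.5854 + (58/247)·0.6000 + (64/247)·0.8182 + (27/247)·0.3636 = 0.630

0.630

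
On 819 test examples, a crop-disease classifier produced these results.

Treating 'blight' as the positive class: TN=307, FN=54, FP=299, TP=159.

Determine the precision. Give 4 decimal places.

Precision = TP/(TP+FP) = 159/(159+299) = 159/458 = 0.3472

0.3472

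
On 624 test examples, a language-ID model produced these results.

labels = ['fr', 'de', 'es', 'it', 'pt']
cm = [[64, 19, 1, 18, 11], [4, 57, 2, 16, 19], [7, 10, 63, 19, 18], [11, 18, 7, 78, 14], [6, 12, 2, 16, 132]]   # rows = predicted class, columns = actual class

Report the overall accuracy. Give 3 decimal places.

0.631

Accuracy = trace / total = (64+57+63+78+132=394) / 624 = 394/624 = 0.631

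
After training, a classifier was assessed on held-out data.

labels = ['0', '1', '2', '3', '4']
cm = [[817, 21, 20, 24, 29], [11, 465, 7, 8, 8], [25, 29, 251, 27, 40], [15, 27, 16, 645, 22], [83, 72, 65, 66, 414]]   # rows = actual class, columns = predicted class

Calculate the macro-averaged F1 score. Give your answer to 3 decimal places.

Per-class F1 score (2·TP/(2·TP+FP+FN)):
  0: TP=817, FP=11+25+15+83=134, FN=21+20+24+29=94 → 1634/1862 = 0.8776
  1: TP=465, FP=21+29+27+72=149, FN=11+7+8+8=34 → 930/1113 = 0.8356
  2: TP=251, FP=20+7+16+65=108, FN=25+29+27+40=121 → 502/731 = 0.6867
  3: TP=645, FP=24+8+27+66=125, FN=15+27+16+22=80 → 1290/1495 = 0.8629
  4: TP=414, FP=29+8+40+22=99, FN=83+72+65+66=286 → 828/1213 = 0.6826
Macro-F1 score = mean = (0.8776 + 0.8356 + 0.6867 + 0.8629 + 0.6826) / 5 = 0.789

0.789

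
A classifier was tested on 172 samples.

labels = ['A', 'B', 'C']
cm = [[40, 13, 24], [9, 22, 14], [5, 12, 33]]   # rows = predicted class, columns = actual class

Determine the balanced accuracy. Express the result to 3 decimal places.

Balanced accuracy = mean of per-class recall.
  A: recall = 40/54 = 0.7407
  B: recall = 22/47 = 0.4681
  C: recall = 33/71 = 0.4648
Mean = (0.7407 + 0.4681 + 0.4648) / 3 = 0.558

0.558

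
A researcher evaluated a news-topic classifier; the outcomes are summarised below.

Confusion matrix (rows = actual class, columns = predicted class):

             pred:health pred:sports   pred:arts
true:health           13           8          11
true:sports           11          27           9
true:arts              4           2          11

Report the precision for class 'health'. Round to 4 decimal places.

Take TP from the diagonal, FP from the rest of the 'health' prediction marginal, FN from the rest of the 'health' actual marginal.
precision = TP/(TP+FP).
health: TP=13, FP=11+4=15 → 13/28 = 0.46429

0.4643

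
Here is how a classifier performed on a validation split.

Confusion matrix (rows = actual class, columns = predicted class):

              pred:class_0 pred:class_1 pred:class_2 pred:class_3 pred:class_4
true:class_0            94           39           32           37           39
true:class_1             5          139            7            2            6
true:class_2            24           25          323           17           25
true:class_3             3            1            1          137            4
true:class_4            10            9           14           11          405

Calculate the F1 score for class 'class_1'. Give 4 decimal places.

One-vs-rest for 'class_1': TP = diagonal; FP = other classes predicted 'class_1'; FN = 'class_1' predicted as other.
F1 score = 2·TP/(2·TP+FP+FN).
class_1: TP=139, FP=39+25+1+9=74, FN=5+7+2+6=20 → 278/372 = 0.74731

0.7473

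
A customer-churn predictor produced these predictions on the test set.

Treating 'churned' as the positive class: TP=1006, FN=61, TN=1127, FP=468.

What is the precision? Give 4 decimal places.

0.6825

Precision = TP/(TP+FP) = 1006/(1006+468) = 1006/1474 = 0.6825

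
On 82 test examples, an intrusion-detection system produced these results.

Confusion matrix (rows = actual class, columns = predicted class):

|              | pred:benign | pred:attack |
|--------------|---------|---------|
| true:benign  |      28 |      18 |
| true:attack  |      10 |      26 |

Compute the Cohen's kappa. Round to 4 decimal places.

0.3231

Observed agreement pₒ = trace/N = 54/82 = 0.65854
Expected agreement pₑ = Σ (rowᵢ·colᵢ)/N² = (46·38 + 36·44)/82² = 0.49554
κ = (pₒ − pₑ)/(1 − pₑ) = (0.65854 − 0.49554)/(1 − 0.49554) = 0.3231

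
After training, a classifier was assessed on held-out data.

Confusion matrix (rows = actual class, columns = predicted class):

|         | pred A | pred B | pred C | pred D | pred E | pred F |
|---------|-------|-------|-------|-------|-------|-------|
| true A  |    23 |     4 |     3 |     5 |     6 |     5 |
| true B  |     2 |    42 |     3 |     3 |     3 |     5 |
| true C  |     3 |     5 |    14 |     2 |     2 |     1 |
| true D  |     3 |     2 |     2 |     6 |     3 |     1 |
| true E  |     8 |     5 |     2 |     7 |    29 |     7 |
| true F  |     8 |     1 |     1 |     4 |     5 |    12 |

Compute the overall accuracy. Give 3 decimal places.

0.532

Accuracy = trace / total = (23+42+14+6+29+12=126) / 237 = 126/237 = 0.532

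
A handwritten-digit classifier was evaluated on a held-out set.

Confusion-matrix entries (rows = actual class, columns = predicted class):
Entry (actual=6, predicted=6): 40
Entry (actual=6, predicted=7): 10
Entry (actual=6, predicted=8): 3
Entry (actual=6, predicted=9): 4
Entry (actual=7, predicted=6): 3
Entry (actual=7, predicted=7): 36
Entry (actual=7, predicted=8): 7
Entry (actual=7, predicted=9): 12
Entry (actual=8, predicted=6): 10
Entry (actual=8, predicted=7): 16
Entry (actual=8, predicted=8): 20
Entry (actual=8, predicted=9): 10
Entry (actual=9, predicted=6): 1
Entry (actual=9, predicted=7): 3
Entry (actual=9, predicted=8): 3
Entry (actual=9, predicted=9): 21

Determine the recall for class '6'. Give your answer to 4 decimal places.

Take TP from the diagonal, FP from the rest of the '6' prediction marginal, FN from the rest of the '6' actual marginal.
recall = TP/(TP+FN).
6: TP=40, FN=10+3+4=17 → 40/57 = 0.70175

0.7018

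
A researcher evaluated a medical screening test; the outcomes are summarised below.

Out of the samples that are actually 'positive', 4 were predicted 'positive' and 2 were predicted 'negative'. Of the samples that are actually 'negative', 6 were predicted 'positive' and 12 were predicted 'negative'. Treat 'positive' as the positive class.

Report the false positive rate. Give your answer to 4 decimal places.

FPR = FP/(FP+TN) = 6/(6+12) = 0.3333

0.3333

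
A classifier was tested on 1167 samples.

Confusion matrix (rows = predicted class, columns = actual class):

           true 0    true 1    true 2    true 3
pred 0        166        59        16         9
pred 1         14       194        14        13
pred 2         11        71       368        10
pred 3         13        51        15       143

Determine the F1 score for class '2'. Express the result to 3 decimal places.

One-vs-rest for '2': TP = diagonal; FP = other classes predicted '2'; FN = '2' predicted as other.
F1 score = 2·TP/(2·TP+FP+FN).
2: TP=368, FP=11+71+10=92, FN=16+14+15=45 → 736/873 = 0.8431

0.843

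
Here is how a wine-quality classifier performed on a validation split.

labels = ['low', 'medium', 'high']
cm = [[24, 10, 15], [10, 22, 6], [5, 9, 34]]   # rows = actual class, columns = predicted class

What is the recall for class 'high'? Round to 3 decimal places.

0.708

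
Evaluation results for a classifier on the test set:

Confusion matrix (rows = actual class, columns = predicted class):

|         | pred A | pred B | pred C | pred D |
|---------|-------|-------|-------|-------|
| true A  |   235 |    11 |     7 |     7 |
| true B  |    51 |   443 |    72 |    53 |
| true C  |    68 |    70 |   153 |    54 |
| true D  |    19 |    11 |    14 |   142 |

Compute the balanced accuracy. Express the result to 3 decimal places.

0.707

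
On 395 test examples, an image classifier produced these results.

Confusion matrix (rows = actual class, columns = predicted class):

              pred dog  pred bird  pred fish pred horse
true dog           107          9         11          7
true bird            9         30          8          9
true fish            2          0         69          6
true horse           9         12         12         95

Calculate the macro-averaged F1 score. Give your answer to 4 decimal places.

0.7340

Per-class F1 score (2·TP/(2·TP+FP+FN)):
  dog: TP=107, FP=9+2+9=20, FN=9+11+7=27 → 214/261 = 0.81992
  bird: TP=30, FP=9+0+12=21, FN=9+8+9=26 → 60/107 = 0.56075
  fish: TP=69, FP=11+8+12=31, FN=2+0+6=8 → 138/177 = 0.77966
  horse: TP=95, FP=7+9+6=22, FN=9+12+12=33 → 190/245 = 0.77551
Macro-F1 score = mean = (0.81992 + 0.56075 + 0.77966 + 0.77551) / 4 = 0.7340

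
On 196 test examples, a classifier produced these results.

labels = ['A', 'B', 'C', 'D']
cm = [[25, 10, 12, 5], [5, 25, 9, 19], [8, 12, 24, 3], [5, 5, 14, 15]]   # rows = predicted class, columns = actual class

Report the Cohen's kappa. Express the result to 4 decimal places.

Observed agreement pₒ = trace/N = 89/196 = 0.45408
Expected agreement pₑ = Σ (rowᵢ·colᵢ)/N² = (43·52 + 52·58 + 59·47 + 42·39)/196² = 0.25154
κ = (pₒ − pₑ)/(1 − pₑ) = (0.45408 − 0.25154)/(1 − 0.25154) = 0.2706

0.2706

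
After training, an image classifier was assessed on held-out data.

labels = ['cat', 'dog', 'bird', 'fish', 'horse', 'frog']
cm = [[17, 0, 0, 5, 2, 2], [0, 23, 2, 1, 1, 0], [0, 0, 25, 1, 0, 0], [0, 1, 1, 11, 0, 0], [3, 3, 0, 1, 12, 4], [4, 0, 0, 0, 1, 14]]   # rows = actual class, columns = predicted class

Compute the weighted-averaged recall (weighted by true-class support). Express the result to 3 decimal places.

0.761

Per-class recall (TP/(TP+FN)):
  cat: TP=17, FN=0+0+5+2+2=9 → 17/26 = 0.6538
  dog: TP=23, FN=0+2+1+1+0=4 → 23/27 = 0.8519
  bird: TP=25, FN=0+0+1+0+0=1 → 25/26 = 0.9615
  fish: TP=11, FN=0+1+1+0+0=2 → 11/13 = 0.8462
  horse: TP=12, FN=3+3+0+1+4=11 → 12/23 = 0.5217
  frog: TP=14, FN=4+0+0+0+1=5 → 14/19 = 0.7368
Weighted-recall = Σ (supportᵢ/N)·recallᵢ with N=134: (26/134)·0.6538 + (27/134)·0.8519 + (26/134)·0.9615 + (13/134)·0.8462 + (23/134)·0.5217 + (19/134)·0.7368 = 0.761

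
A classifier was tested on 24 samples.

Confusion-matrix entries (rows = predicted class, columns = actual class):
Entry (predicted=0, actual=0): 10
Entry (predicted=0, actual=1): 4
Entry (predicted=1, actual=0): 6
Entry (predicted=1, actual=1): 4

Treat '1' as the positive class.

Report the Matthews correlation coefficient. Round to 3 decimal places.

MCC = (TP·TN − FP·FN) / √((TP+FP)(TP+FN)(TN+FP)(TN+FN))
Numerator = 4·10 − 6·4 = 16
Denominator = √(10·8·16·14) = √17920 = 133.8656
MCC = 16 / 133.8656 = 0.120

0.120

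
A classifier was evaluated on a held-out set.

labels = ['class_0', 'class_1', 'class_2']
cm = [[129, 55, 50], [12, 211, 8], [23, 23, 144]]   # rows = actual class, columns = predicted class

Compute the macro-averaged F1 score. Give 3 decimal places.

0.731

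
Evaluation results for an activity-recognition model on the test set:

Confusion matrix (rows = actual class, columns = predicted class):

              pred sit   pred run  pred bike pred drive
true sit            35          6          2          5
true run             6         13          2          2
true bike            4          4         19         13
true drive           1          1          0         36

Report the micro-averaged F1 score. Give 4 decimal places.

Micro-averaging pools counts across classes: ΣTP=103, ΣFP=46, ΣFN=46.
Micro-F1 score = 2·TP/(2·TP+FP+FN) on pooled counts = 0.6913 (equals overall accuracy in single-label multiclass).

0.6913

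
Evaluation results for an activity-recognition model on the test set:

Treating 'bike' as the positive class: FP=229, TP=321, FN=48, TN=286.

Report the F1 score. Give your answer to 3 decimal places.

0.699

Precision = TP/(TP+FP) = 321/550 = 0.5836
Recall = TP/(TP+FN) = 321/369 = 0.8699
F1 = 2·TP/(2·TP+FP+FN) = 642/919 = 0.699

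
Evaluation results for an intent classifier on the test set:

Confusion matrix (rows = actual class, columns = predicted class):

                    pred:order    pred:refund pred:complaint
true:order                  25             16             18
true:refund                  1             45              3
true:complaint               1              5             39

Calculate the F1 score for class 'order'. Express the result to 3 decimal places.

0.581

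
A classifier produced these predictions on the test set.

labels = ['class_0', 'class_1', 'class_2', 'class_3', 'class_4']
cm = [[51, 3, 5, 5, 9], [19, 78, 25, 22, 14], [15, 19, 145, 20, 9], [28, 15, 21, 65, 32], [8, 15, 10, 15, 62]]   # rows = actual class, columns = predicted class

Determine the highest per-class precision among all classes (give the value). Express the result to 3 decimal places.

0.704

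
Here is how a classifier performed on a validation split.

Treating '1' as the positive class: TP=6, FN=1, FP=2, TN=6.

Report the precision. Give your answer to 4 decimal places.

Precision = TP/(TP+FP) = 6/(6+2) = 6/8 = 0.7500

0.7500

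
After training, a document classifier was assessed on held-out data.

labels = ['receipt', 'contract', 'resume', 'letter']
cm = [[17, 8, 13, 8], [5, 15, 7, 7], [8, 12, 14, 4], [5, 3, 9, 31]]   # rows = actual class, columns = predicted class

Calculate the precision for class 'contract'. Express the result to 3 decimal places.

0.395

precision = TP/(TP+FP).
contract: TP=15, FP=8+12+3=23 → 15/38 = 0.3947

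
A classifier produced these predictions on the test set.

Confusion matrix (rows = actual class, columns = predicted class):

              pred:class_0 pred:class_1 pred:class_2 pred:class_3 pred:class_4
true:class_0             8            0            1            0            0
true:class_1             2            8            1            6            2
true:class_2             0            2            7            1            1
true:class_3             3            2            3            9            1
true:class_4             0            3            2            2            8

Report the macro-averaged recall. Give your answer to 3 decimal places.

0.596

Per-class recall (TP/(TP+FN)):
  class_0: TP=8, FN=0+1+0+0=1 → 8/9 = 0.8889
  class_1: TP=8, FN=2+1+6+2=11 → 8/19 = 0.4211
  class_2: TP=7, FN=0+2+1+1=4 → 7/11 = 0.6364
  class_3: TP=9, FN=3+2+3+1=9 → 9/18 = 0.5000
  class_4: TP=8, FN=0+3+2+2=7 → 8/15 = 0.5333
Macro-recall = mean = (0.8889 + 0.4211 + 0.6364 + 0.5000 + 0.5333) / 5 = 0.596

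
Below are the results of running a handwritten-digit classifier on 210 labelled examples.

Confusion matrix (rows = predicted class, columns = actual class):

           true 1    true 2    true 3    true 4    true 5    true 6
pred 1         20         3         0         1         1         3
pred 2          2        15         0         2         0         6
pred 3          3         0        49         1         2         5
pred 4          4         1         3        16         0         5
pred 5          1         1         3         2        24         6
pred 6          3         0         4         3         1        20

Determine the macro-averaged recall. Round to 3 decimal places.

0.688

Per-class recall (TP/(TP+FN)):
  1: TP=20, FN=2+3+4+1+3=13 → 20/33 = 0.6061
  2: TP=15, FN=3+0+1+1+0=5 → 15/20 = 0.7500
  3: TP=49, FN=0+0+3+3+4=10 → 49/59 = 0.8305
  4: TP=16, FN=1+2+1+2+3=9 → 16/25 = 0.6400
  5: TP=24, FN=1+0+2+0+1=4 → 24/28 = 0.8571
  6: TP=20, FN=3+6+5+5+6=25 → 20/45 = 0.4444
Macro-recall = mean = (0.6061 + 0.7500 + 0.8305 + 0.6400 + 0.8571 + 0.4444) / 6 = 0.688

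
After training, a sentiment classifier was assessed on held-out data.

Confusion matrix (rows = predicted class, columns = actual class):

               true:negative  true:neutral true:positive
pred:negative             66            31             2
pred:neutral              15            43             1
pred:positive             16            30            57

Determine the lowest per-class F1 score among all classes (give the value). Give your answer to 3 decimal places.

0.528

Per-class F1 score (2·TP/(2·TP+FP+FN)):
  negative: TP=66, FP=31+2=33, FN=15+16=31 → 132/196 = 0.6735
  neutral: TP=43, FP=15+1=16, FN=31+30=61 → 86/163 = 0.5276
  positive: TP=57, FP=16+30=46, FN=2+1=3 → 114/163 = 0.6994
Lowest is class 'neutral' with F1 score = 0.528.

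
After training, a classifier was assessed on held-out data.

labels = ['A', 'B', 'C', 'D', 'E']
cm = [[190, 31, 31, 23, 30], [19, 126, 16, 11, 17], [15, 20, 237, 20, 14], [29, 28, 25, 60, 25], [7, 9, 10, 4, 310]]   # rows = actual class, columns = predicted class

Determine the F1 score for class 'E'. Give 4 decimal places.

0.8424

Take TP from the diagonal, FP from the rest of the 'E' prediction marginal, FN from the rest of the 'E' actual marginal.
F1 score = 2·TP/(2·TP+FP+FN).
E: TP=310, FP=30+17+14+25=86, FN=7+9+10+4=30 → 620/736 = 0.84239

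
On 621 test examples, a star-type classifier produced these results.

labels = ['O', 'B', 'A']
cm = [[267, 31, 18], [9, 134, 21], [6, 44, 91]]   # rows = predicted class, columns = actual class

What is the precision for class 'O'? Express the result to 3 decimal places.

Treat 'O' as positive and all other classes as negative.
precision = TP/(TP+FP).
O: TP=267, FP=31+18=49 → 267/316 = 0.8449

0.845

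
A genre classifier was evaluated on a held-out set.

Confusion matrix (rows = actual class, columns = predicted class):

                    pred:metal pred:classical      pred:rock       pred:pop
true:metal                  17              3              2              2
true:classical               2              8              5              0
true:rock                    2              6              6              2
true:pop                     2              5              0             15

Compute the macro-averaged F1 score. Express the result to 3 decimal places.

Per-class F1 score (2·TP/(2·TP+FP+FN)):
  metal: TP=17, FP=2+2+2=6, FN=3+2+2=7 → 34/47 = 0.7234
  classical: TP=8, FP=3+6+5=14, FN=2+5+0=7 → 16/37 = 0.4324
  rock: TP=6, FP=2+5+0=7, FN=2+6+2=10 → 12/29 = 0.4138
  pop: TP=15, FP=2+0+2=4, FN=2+5+0=7 → 30/41 = 0.7317
Macro-F1 score = mean = (0.7234 + 0.4324 + 0.4138 + 0.7317) / 4 = 0.575

0.575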